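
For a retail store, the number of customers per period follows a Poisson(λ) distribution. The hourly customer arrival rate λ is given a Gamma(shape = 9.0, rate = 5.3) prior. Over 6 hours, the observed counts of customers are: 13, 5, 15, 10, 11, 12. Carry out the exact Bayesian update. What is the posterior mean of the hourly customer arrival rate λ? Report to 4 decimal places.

With a Gamma(shape α, rate β) prior, the Poisson likelihood is conjugate: the posterior is Gamma(α + ΣXᵢ, β + n).
Sum of counts S = 66 over n = 6 hours.
Posterior: Gamma(α+S, β+n) = Gamma(9.0+66, 5.3+6) = Gamma(75.0, 11.3).
Posterior mean = α/β = 75.0/11.3 = 6.6372.

6.6372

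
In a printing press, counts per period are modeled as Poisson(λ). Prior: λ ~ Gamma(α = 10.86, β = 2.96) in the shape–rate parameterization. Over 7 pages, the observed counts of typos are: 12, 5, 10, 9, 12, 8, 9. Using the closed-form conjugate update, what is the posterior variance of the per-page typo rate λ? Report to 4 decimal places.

With a Gamma(shape α, rate β) prior, the Poisson likelihood is conjugate: the posterior is Gamma(α + ΣXᵢ, β + n).
Sum of counts S = 65 over n = 7 pages.
Posterior: Gamma(α+S, β+n) = Gamma(10.86+65, 2.96+7) = Gamma(75.86, 9.96).
Var = α/β² = 75.86/9.96² = 0.7647.

0.7647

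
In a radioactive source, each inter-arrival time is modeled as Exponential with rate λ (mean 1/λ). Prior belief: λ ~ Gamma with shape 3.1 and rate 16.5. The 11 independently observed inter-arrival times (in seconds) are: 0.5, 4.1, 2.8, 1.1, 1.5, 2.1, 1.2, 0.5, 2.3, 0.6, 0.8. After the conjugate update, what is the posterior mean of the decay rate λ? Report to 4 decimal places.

0.4147

With a Gamma(shape α, rate β) prior on the exponential rate λ, the posterior after n observations with total T = Σxᵢ is Gamma(α+n, β+T).
Sum of observations T = 17.5 seconds; n = 11.
Posterior: Gamma(3.1+11, 16.5+17.5) = Gamma(14.1, 34.0).
Posterior mean of λ = α/β = 14.1/34.0 = 0.4147.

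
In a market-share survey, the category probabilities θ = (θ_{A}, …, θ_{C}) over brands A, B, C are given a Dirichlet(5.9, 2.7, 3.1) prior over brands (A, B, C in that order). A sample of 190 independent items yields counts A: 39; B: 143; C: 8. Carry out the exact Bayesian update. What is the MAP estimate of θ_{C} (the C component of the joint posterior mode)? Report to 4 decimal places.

The Dirichlet prior is conjugate to the Multinomial likelihood: each posterior αⱼ = prior αⱼ + observed count nⱼ.
Posterior concentration: (44.9, 145.7, 11.1), total = 201.7.
Joint mode component: (α_{C}−1)/(Σα−K) = 10.1/198.7 = 0.0508.

0.0508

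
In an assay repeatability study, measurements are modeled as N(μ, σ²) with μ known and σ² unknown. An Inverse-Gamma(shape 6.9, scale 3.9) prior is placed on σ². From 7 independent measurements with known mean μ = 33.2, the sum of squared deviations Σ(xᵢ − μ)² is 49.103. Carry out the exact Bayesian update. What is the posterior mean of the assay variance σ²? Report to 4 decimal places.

With known mean μ and an Inverse-Gamma(α, β) prior on σ², the Normal likelihood is conjugate: posterior is Inv-Gamma(α + n/2, β + Σ(xᵢ−μ)²/2).
Posterior: Inv-Gamma(6.9 + 7/2, 3.9 + 49.103/2) = Inv-Gamma(10.40, 28.4515).
E[σ²|data] = β/(α−1) = 28.4515/9.40 = 3.0268.

3.0268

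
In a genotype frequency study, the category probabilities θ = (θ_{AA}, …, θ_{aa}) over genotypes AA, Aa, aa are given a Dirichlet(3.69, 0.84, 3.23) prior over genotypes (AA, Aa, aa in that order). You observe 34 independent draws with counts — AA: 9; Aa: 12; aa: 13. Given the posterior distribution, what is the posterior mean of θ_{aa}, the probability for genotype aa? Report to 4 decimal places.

0.3886

The Dirichlet prior is conjugate to the Multinomial likelihood: each posterior αⱼ = prior αⱼ + observed count nⱼ.
Posterior concentration: (12.69, 12.84, 16.23), total = 41.76.
E[θ_{aa}|data] = α_{aa}/Σα = 16.23/41.76 = 0.3886.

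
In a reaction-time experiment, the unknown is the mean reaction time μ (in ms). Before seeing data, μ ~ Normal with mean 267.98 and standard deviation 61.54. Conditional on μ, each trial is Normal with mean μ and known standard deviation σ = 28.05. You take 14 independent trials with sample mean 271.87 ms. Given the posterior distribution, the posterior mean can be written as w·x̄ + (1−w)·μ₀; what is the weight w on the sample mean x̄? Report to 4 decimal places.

For Normal data with known variance σ², a Normal(μ₀, σ₀²) prior on μ is conjugate. Posterior precision = 1/σ₀² + n/σ²; posterior mean is the precision-weighted average of μ₀ and x̄.
σ₀² = 61.54² = 3787.1716, σ² = 28.05² = 786.8025. Prior precision 1/σ₀² = 1/3787.1716; data precision n/σ² = 14/786.8025.
w = (n/σ²)/(1/σ₀² + n/σ²) = n·σ₀²/(σ² + n·σ₀²) = 14·3787.1716/(786.8025 + 14·3787.1716) = 53020.4024/53807.2049 = 0.9854.

0.9854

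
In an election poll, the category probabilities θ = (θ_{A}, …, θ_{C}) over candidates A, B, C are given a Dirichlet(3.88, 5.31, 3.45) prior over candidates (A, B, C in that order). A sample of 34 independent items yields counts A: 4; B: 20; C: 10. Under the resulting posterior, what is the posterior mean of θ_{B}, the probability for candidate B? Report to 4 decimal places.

0.5427

The Dirichlet prior is conjugate to the Multinomial likelihood: each posterior αⱼ = prior αⱼ + observed count nⱼ.
Posterior concentration: (7.88, 25.31, 13.45), total = 46.64.
E[θ_{B}|data] = α_{B}/Σα = 25.31/46.64 = 0.5427.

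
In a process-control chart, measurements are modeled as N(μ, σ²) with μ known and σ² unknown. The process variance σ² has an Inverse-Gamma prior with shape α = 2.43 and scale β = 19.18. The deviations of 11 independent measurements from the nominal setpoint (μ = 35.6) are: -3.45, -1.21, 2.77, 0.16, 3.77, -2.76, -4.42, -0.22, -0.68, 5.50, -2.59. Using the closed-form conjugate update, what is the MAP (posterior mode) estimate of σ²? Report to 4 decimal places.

With known mean μ and an Inverse-Gamma(α, β) prior on σ², the Normal likelihood is conjugate: posterior is Inv-Gamma(α + n/2, β + Σ(xᵢ−μ)²/2).
Σ(xᵢ−μ)² = (-3.45)² + (-1.21)² + (2.77)² + (0.16)² + (3.77)² + (-2.76)² + (-4.42)² + (-0.22)² + (-0.68)² + (5.50)² + (-2.59)² = 99.9009.
Posterior: Inv-Gamma(2.43 + 11/2, 19.18 + 99.9009/2) = Inv-Gamma(7.93, 69.13045).
Mode = β/(α+1) = 69.13045/8.93 = 7.7414.

7.7414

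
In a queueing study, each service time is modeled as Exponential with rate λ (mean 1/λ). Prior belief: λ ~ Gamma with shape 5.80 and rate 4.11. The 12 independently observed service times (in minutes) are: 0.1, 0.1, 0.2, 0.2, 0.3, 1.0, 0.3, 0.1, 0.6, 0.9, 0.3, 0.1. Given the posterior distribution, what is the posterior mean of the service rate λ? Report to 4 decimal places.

With a Gamma(shape α, rate β) prior on the exponential rate λ, the posterior after n observations with total T = Σxᵢ is Gamma(α+n, β+T).
Sum of observations T = 4.2 minutes; n = 12.
Posterior: Gamma(5.80+12, 4.11+4.2) = Gamma(17.80, 8.31).
Posterior mean of λ = α/β = 17.80/8.31 = 2.1420.

2.1420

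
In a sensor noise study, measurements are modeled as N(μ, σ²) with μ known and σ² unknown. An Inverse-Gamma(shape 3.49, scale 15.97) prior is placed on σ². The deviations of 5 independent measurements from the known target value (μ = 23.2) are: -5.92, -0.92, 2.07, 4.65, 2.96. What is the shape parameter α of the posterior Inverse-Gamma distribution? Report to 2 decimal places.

With known mean μ and an Inverse-Gamma(α, β) prior on σ², the Normal likelihood is conjugate: posterior is Inv-Gamma(α + n/2, β + Σ(xᵢ−μ)²/2).
Σ(xᵢ−μ)² = (-5.92)² + (-0.92)² + (2.07)² + (4.65)² + (2.96)² = 70.5618.
Posterior: Inv-Gamma(3.49 + 5/2, 15.97 + 70.5618/2) = Inv-Gamma(5.99, 51.25090).
Posterior α = 5.99.

5.99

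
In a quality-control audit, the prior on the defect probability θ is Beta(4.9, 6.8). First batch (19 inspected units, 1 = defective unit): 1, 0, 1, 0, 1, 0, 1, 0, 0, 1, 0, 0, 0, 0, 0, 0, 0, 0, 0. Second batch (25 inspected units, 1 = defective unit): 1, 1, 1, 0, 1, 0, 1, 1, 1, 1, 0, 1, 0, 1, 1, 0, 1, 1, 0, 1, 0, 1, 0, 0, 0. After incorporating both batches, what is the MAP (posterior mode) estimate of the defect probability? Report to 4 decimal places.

The Beta prior is conjugate to a Binomial/Bernoulli likelihood; the update adds successes to α and failures to β.
After batch 1: Beta(4.9+5, 6.8+14) = Beta(9.9, 20.8).
After batch 2: Beta(9.9+15, 20.8+10) = Beta(24.9, 30.8).
Mode of Beta(a,b) for a,b>1 is (a−1)/(a+b−2) = 23.9/53.7 = 0.4451.

0.4451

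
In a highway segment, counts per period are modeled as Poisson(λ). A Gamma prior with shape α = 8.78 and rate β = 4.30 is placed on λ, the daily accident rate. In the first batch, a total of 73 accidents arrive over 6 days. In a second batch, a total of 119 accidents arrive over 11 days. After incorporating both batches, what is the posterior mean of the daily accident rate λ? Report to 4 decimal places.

9.4263

With a Gamma(shape α, rate β) prior, the Poisson likelihood is conjugate: the posterior is Gamma(α + ΣXᵢ, β + n).
After batch 1: Gamma(α+S, β+n) = Gamma(8.78+73, 4.30+6) = Gamma(81.78, 10.30).
After batch 2: Gamma(α+S, β+n) = Gamma(81.78+119, 10.30+11) = Gamma(200.78, 21.30).
Posterior mean = α/β = 200.78/21.30 = 9.4263.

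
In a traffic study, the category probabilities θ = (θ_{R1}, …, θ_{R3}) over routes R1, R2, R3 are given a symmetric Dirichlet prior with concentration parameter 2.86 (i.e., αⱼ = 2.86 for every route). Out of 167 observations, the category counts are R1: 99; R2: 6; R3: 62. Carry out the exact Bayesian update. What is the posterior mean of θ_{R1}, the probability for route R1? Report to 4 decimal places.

The Dirichlet prior is conjugate to the Multinomial likelihood: each posterior αⱼ = prior αⱼ + observed count nⱼ.
Posterior concentration: (101.86, 8.86, 64.86), total = 175.58.
E[θ_{R1}|data] = α_{R1}/Σα = 101.86/175.58 = 0.5801.

0.5801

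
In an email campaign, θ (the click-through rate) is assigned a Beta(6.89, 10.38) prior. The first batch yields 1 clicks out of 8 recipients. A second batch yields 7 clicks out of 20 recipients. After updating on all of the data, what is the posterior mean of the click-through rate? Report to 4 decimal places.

The Beta prior is conjugate to a Binomial/Bernoulli likelihood; the update adds successes to α and failures to β.
After batch 1: Beta(6.89+1, 10.38+7) = Beta(7.89, 17.38).
After batch 2: Beta(7.89+7, 17.38+13) = Beta(14.89, 30.38).
Posterior mean = α/(α+β) = 14.89/45.27 = 0.3289.

0.3289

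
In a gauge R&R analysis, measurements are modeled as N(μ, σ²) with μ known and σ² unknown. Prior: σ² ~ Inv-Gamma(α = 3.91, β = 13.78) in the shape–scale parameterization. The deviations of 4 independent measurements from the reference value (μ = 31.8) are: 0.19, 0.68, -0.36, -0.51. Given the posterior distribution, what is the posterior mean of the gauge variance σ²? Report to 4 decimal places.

With known mean μ and an Inverse-Gamma(α, β) prior on σ², the Normal likelihood is conjugate: posterior is Inv-Gamma(α + n/2, β + Σ(xᵢ−μ)²/2).
Σ(xᵢ−μ)² = (0.19)² + (0.68)² + (-0.36)² + (-0.51)² = 0.8882.
Posterior: Inv-Gamma(3.91 + 4/2, 13.78 + 0.8882/2) = Inv-Gamma(5.91, 14.22410).
E[σ²|data] = β/(α−1) = 14.22410/4.91 = 2.8970.

2.8970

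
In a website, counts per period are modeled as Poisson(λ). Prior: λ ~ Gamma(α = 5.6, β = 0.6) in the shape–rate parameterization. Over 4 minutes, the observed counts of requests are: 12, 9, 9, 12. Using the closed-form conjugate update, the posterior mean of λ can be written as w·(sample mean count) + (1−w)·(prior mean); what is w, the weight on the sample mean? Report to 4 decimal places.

0.8696

With a Gamma(shape α, rate β) prior, the Poisson likelihood is conjugate: the posterior is Gamma(α + ΣXᵢ, β + n).
Posterior mean = (α₀+S)/(β₀+n) = [n/(β₀+n)]·(S/n) + [β₀/(β₀+n)]·(α₀/β₀), so only n and β₀ enter the weight.
Weight on data w = n/(β₀+n) = 4/(0.6+4) = 4/4.6 = 0.8696.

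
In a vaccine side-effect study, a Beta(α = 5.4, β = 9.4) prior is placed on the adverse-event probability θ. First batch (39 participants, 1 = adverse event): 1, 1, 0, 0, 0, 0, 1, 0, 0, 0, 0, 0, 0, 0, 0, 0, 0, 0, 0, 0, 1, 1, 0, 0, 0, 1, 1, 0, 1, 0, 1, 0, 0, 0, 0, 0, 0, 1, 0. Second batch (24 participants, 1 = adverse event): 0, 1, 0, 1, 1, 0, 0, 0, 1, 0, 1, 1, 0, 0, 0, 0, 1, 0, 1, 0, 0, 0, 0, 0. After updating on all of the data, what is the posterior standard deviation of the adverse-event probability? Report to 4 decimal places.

0.0517

The Beta prior is conjugate to a Binomial/Bernoulli likelihood; the update adds successes to α and failures to β.
After batch 1: Beta(5.4+10, 9.4+29) = Beta(15.4, 38.4).
After batch 2: Beta(15.4+8, 38.4+16) = Beta(23.4, 54.4).
Var = αβ/((α+β)²(α+β+1)) = 23.4·54.4/(77.8²·78.8) = 0.00266888; SD = √0.00266888 = 0.0517.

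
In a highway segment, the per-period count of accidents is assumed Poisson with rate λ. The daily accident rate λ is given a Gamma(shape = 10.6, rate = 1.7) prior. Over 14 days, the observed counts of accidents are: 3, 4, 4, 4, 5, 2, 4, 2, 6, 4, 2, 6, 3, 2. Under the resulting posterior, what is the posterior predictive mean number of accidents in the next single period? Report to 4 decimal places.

With a Gamma(shape α, rate β) prior, the Poisson likelihood is conjugate: the posterior is Gamma(α + ΣXᵢ, β + n).
Sum of counts S = 51 over n = 14 days.
Posterior: Gamma(α+S, β+n) = Gamma(10.6+51, 1.7+14) = Gamma(61.6, 15.7).
The predictive distribution for one future period is NegBinom with mean α/β = 3.9236.

3.9236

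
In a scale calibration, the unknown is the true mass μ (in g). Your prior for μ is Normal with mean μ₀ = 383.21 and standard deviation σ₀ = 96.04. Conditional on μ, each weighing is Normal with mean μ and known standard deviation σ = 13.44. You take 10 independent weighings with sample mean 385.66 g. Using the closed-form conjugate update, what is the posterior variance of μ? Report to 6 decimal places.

18.028054

For Normal data with known variance σ², a Normal(μ₀, σ₀²) prior on μ is conjugate. Posterior precision = 1/σ₀² + n/σ²; posterior mean is the precision-weighted average of μ₀ and x̄.
σ₀² = 96.04² = 9223.6816, σ² = 13.44² = 180.6336; σ² + n·σ₀² = 180.6336 + 10·9223.6816 = 92417.4496.
Posterior precision = 1/σ₀² + n/σ² = 1/9223.6816 + 10/180.6336 = (σ² + n·σ₀²)/(σ₀²σ²) = 92417.4496/(9223.6816·180.6336); posterior variance σₙ² = σ₀²σ²/(σ² + n·σ₀²) = 9223.6816·180.6336/92417.4496 = 18.028054.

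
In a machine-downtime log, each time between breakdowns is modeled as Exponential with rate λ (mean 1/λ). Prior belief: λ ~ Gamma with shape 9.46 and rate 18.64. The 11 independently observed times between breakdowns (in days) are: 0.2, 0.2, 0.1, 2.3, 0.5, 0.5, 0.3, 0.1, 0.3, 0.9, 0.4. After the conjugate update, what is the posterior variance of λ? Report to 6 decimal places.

With a Gamma(shape α, rate β) prior on the exponential rate λ, the posterior after n observations with total T = Σxᵢ is Gamma(α+n, β+T).
Sum of observations T = 5.8 days; n = 11.
Posterior: Gamma(9.46+11, 18.64+5.8) = Gamma(20.46, 24.44).
Var = α/β² = 0.034253.

0.034253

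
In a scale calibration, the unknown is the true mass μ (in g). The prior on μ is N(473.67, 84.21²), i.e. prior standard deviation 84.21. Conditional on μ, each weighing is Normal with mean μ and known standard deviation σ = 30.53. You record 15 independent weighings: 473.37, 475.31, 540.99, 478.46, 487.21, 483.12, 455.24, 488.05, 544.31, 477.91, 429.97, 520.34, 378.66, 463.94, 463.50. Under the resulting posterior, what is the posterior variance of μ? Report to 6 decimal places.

For Normal data with known variance σ², a Normal(μ₀, σ₀²) prior on μ is conjugate. Posterior precision = 1/σ₀² + n/σ²; posterior mean is the precision-weighted average of μ₀ and x̄.
σ₀² = 84.21² = 7091.3241, σ² = 30.53² = 932.0809; σ² + n·σ₀² = 932.0809 + 15·7091.3241 = 107301.9424.
Posterior precision = 1/σ₀² + n/σ² = 1/7091.3241 + 15/932.0809 = (σ² + n·σ₀²)/(σ₀²σ²) = 107301.9424/(7091.3241·932.0809); posterior variance σₙ² = σ₀²σ²/(σ² + n·σ₀²) = 7091.3241·932.0809/107301.9424 = 61.598957.

61.598957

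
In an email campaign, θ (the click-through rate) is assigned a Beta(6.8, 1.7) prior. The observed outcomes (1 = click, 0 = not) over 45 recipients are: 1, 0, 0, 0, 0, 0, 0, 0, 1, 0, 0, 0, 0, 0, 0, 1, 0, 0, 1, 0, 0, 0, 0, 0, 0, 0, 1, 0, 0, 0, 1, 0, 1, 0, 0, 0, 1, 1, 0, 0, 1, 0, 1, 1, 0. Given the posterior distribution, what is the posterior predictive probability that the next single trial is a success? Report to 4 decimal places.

The Beta prior is conjugate to a Binomial/Bernoulli likelihood; the update adds successes to α and failures to β.
Posterior: Beta(α+k, β+n−k) = Beta(6.8+12, 1.7+33) = Beta(18.8, 34.7).
For a single future Bernoulli trial, P(success | data) = α/(α+β) = 0.3514.

0.3514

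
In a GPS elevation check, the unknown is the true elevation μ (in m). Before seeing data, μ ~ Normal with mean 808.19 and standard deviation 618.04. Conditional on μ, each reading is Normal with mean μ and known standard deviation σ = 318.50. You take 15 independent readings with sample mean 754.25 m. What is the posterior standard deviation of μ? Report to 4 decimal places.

For Normal data with known variance σ², a Normal(μ₀, σ₀²) prior on μ is conjugate. Posterior precision = 1/σ₀² + n/σ²; posterior mean is the precision-weighted average of μ₀ and x̄.
σ₀² = 618.04² = 381973.4416, σ² = 318.50² = 101442.25; σ² + n·σ₀² = 101442.25 + 15·381973.4416 = 5831043.874.
Posterior precision = 1/σ₀² + n/σ² = 1/381973.4416 + 15/101442.25 = (σ² + n·σ₀²)/(σ₀²σ²) = 5831043.874/(381973.4416·101442.25); posterior variance σₙ² = σ₀²σ²/(σ² + n·σ₀²) = 381973.4416·101442.25/5831043.874 = 6645.164433.
Posterior SD = √σₙ² = √(381973.4416·101442.25/5831043.874) = 81.5179.

81.5179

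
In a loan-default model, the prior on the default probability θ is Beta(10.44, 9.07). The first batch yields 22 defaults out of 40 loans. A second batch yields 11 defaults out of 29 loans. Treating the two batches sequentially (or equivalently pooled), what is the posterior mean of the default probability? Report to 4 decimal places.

The Beta prior is conjugate to a Binomial/Bernoulli likelihood; the update adds successes to α and failures to β.
After batch 1: Beta(10.44+22, 9.07+18) = Beta(32.44, 27.07).
After batch 2: Beta(32.44+11, 27.07+18) = Beta(43.44, 45.07).
Posterior mean = α/(α+β) = 43.44/88.51 = 0.4908.

0.4908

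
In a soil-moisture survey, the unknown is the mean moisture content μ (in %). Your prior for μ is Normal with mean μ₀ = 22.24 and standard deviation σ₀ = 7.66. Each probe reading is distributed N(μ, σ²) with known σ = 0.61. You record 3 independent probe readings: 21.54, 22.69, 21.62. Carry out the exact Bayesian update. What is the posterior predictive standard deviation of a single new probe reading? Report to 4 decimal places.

For Normal data with known variance σ², a Normal(μ₀, σ₀²) prior on μ is conjugate. Posterior precision = 1/σ₀² + n/σ²; posterior mean is the precision-weighted average of μ₀ and x̄.
σ₀² = 7.66² = 58.6756, σ² = 0.61² = 0.3721; σ² + n·σ₀² = 0.3721 + 3·58.6756 = 176.3989.
Posterior precision = 1/σ₀² + n/σ² = 1/58.6756 + 3/0.3721 = (σ² + n·σ₀²)/(σ₀²σ²) = 176.3989/(58.6756·0.3721); posterior variance σₙ² = σ₀²σ²/(σ² + n·σ₀²) = 58.6756·0.3721/176.3989 = 0.123772.
Predictive variance for one new observation = σₙ² + σ² = 58.6756·0.3721/176.3989 + 0.3721 = σ²·(σ₀² + 176.3989)/176.3989 = 0.3721·235.0745/176.3989 = 0.495872; SD = √(0.3721·235.0745/176.3989) = 0.7042.

0.7042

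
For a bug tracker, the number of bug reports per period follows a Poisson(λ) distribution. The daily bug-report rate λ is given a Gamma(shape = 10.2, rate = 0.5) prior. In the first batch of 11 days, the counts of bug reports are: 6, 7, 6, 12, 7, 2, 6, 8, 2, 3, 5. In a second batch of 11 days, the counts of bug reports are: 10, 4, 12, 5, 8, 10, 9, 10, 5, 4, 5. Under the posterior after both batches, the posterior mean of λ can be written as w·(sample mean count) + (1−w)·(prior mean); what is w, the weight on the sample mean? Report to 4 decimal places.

With a Gamma(shape α, rate β) prior, the Poisson likelihood is conjugate: the posterior is Gamma(α + ΣXᵢ, β + n).
Total number of days: n = 11 + 11 = 22.
Posterior mean = (α₀+S)/(β₀+n) = [n/(β₀+n)]·(S/n) + [β₀/(β₀+n)]·(α₀/β₀), so only n and β₀ enter the weight.
Weight on data w = n/(β₀+n) = 22/(0.5+22) = 22/22.5 = 0.9778.

0.9778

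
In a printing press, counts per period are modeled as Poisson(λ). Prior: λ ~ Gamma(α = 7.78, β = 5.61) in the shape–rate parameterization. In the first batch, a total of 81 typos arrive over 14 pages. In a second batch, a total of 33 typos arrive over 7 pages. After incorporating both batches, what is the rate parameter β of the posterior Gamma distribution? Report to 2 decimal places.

26.61

With a Gamma(shape α, rate β) prior, the Poisson likelihood is conjugate: the posterior is Gamma(α + ΣXᵢ, β + n).
After batch 1: Gamma(α+S, β+n) = Gamma(7.78+81, 5.61+14) = Gamma(88.78, 19.61).
After batch 2: Gamma(α+S, β+n) = Gamma(88.78+33, 19.61+7) = Gamma(121.78, 26.61).
Posterior β = 26.61.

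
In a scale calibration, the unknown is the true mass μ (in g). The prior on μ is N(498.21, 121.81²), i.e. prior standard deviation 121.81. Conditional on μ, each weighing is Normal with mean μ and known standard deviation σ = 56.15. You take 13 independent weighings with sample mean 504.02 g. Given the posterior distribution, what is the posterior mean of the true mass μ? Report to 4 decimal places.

503.9266

For Normal data with known variance σ², a Normal(μ₀, σ₀²) prior on μ is conjugate. Posterior precision = 1/σ₀² + n/σ²; posterior mean is the precision-weighted average of μ₀ and x̄.
n·x̄ = 13·504.02 = 6552.26.
σ₀² = 121.81² = 14837.6761, σ² = 56.15² = 3152.8225; σ² + n·σ₀² = 3152.8225 + 13·14837.6761 = 196042.6118.
Posterior mean = (μ₀/σ₀² + n·x̄/σ²)/(1/σ₀² + n/σ²) = (σ²·μ₀ + σ₀²·n·x̄)/(σ² + n·σ₀²) = (3152.8225·498.21 + 14837.6761·6552.26)/196042.6118 = 98791079.300711/196042.6118 = 503.9266.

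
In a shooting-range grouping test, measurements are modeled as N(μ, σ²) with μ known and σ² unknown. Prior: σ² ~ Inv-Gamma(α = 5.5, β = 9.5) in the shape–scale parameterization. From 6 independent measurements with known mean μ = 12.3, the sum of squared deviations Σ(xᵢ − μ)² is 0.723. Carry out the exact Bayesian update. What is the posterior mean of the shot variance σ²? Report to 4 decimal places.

1.3149

With known mean μ and an Inverse-Gamma(α, β) prior on σ², the Normal likelihood is conjugate: posterior is Inv-Gamma(α + n/2, β + Σ(xᵢ−μ)²/2).
Posterior: Inv-Gamma(5.5 + 6/2, 9.5 + 0.723/2) = Inv-Gamma(8.50, 9.8615).
E[σ²|data] = β/(α−1) = 9.8615/7.50 = 1.3149.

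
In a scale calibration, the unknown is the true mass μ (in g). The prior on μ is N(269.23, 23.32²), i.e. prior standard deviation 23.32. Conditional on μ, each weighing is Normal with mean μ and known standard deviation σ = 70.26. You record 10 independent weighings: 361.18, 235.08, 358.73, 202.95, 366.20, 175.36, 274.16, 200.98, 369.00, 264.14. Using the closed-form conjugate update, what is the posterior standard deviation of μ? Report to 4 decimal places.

16.0860

For Normal data with known variance σ², a Normal(μ₀, σ₀²) prior on μ is conjugate. Posterior precision = 1/σ₀² + n/σ²; posterior mean is the precision-weighted average of μ₀ and x̄.
σ₀² = 23.32² = 543.8224, σ² = 70.26² = 4936.4676; σ² + n·σ₀² = 4936.4676 + 10·543.8224 = 10374.6916.
Posterior precision = 1/σ₀² + n/σ² = 1/543.8224 + 10/4936.4676 = (σ² + n·σ₀²)/(σ₀²σ²) = 10374.6916/(543.8224·4936.4676); posterior variance σₙ² = σ₀²σ²/(σ² + n·σ₀²) = 543.8224·4936.4676/10374.6916 = 258.760623.
Posterior SD = √σₙ² = √(543.8224·4936.4676/10374.6916) = 16.0860.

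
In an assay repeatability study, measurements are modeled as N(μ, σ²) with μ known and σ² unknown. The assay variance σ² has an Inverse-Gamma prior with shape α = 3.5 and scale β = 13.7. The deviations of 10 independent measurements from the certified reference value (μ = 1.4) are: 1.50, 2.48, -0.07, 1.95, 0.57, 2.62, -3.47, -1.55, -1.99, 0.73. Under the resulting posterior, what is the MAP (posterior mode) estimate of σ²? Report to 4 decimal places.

3.4597

With known mean μ and an Inverse-Gamma(α, β) prior on σ², the Normal likelihood is conjugate: posterior is Inv-Gamma(α + n/2, β + Σ(xᵢ−μ)²/2).
Σ(xᵢ−μ)² = (1.50)² + (2.48)² + (-0.07)² + (1.95)² + (0.57)² + (2.62)² + (-3.47)² + (-1.55)² + (-1.99)² + (0.73)² = 38.3335.
Posterior: Inv-Gamma(3.5 + 10/2, 13.7 + 38.3335/2) = Inv-Gamma(8.50, 32.86675).
Mode = β/(α+1) = 32.86675/9.50 = 3.4597.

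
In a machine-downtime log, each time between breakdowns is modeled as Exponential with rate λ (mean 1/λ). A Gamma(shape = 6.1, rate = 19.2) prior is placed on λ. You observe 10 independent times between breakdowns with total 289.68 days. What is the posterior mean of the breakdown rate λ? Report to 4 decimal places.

With a Gamma(shape α, rate β) prior on the exponential rate λ, the posterior after n observations with total T = Σxᵢ is Gamma(α+n, β+T).
Posterior: Gamma(6.1+10, 19.2+289.68) = Gamma(16.1, 308.88).
Posterior mean of λ = α/β = 16.1/308.88 = 0.0521.

0.0521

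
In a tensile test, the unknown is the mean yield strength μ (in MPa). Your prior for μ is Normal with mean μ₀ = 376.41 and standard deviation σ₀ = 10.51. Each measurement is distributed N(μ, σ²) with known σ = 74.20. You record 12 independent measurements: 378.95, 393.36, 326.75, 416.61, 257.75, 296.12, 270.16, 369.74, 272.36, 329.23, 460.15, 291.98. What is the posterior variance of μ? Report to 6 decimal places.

89.026379

For Normal data with known variance σ², a Normal(μ₀, σ₀²) prior on μ is conjugate. Posterior precision = 1/σ₀² + n/σ²; posterior mean is the precision-weighted average of μ₀ and x̄.
σ₀² = 10.51² = 110.4601, σ² = 74.20² = 5505.64; σ² + n·σ₀² = 5505.64 + 12·110.4601 = 6831.1612.
Posterior precision = 1/σ₀² + n/σ² = 1/110.4601 + 12/5505.64 = (σ² + n·σ₀²)/(σ₀²σ²) = 6831.1612/(110.4601·5505.64); posterior variance σₙ² = σ₀²σ²/(σ² + n·σ₀²) = 110.4601·5505.64/6831.1612 = 89.026379.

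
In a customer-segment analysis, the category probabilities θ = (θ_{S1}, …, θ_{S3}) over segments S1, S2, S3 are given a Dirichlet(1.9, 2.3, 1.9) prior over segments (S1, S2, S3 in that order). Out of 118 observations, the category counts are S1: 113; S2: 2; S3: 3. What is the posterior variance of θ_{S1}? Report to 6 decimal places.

0.000549

The Dirichlet prior is conjugate to the Multinomial likelihood: each posterior αⱼ = prior αⱼ + observed count nⱼ.
Posterior concentration: (114.9, 4.3, 4.9), total = 124.1.
Var[θ_j] = α_j(Σα−α_j)/((Σα)²(Σα+1)) = 114.9·9.2/(124.1²·125.1) = 0.000549.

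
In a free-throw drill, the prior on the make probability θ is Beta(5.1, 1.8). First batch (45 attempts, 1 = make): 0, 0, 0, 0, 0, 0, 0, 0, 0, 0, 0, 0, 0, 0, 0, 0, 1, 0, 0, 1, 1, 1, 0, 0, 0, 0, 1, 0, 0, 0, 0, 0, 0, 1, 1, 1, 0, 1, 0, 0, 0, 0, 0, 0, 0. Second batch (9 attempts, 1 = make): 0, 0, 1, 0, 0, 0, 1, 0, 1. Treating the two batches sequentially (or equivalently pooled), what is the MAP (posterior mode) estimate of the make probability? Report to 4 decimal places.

The Beta prior is conjugate to a Binomial/Bernoulli likelihood; the update adds successes to α and failures to β.
After batch 1: Beta(5.1+9, 1.8+36) = Beta(14.1, 37.8).
After batch 2: Beta(14.1+3, 37.8+6) = Beta(17.1, 43.8).
Mode of Beta(a,b) for a,b>1 is (a−1)/(a+b−2) = 16.1/58.9 = 0.2733.

0.2733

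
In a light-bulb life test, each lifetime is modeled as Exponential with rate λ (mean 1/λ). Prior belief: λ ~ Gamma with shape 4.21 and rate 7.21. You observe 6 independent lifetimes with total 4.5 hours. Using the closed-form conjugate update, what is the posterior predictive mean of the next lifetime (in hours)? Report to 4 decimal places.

1.2714

With a Gamma(shape α, rate β) prior on the exponential rate λ, the posterior after n observations with total T = Σxᵢ is Gamma(α+n, β+T).
Posterior: Gamma(4.21+6, 7.21+4.5) = Gamma(10.21, 11.71).
The predictive distribution for the next observation is Lomax; its mean is β/(α−1) = 11.71/9.21 = 1.2714.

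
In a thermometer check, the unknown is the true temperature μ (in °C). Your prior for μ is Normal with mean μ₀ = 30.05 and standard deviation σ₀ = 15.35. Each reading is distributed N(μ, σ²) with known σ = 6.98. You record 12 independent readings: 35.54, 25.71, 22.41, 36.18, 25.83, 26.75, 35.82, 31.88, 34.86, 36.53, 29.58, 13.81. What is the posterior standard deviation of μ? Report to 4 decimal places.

For Normal data with known variance σ², a Normal(μ₀, σ₀²) prior on μ is conjugate. Posterior precision = 1/σ₀² + n/σ²; posterior mean is the precision-weighted average of μ₀ and x̄.
σ₀² = 15.35² = 235.6225, σ² = 6.98² = 48.7204; σ² + n·σ₀² = 48.7204 + 12·235.6225 = 2876.1904.
Posterior precision = 1/σ₀² + n/σ² = 1/235.6225 + 12/48.7204 = (σ² + n·σ₀²)/(σ₀²σ²) = 2876.1904/(235.6225·48.7204); posterior variance σₙ² = σ₀²σ²/(σ² + n·σ₀²) = 235.6225·48.7204/2876.1904 = 3.991260.
Posterior SD = √σₙ² = √(235.6225·48.7204/2876.1904) = 1.9978.

1.9978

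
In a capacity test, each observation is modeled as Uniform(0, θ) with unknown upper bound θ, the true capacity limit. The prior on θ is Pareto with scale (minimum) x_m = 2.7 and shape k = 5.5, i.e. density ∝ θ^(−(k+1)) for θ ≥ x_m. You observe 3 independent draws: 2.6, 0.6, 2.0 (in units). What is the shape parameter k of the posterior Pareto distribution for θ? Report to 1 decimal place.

8.5

A Pareto(scale x_m, shape k) prior on the upper bound θ of Uniform(0, θ) is conjugate: posterior is Pareto(max(x_m, max xᵢ), k + n).
Sample maximum = 2.6; prior scale x_m = 2.7 → posterior scale = max = 2.7.
Posterior shape = 5.5 + 3 = 8.5.
Posterior shape k = 8.5.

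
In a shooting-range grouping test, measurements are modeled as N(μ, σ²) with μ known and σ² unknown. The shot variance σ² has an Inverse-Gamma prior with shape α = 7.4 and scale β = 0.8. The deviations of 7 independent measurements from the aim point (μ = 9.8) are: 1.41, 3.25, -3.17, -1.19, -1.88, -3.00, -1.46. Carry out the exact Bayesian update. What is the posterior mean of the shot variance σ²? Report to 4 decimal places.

2.0344

With known mean μ and an Inverse-Gamma(α, β) prior on σ², the Normal likelihood is conjugate: posterior is Inv-Gamma(α + n/2, β + Σ(xᵢ−μ)²/2).
Σ(xᵢ−μ)² = (1.41)² + (3.25)² + (-3.17)² + (-1.19)² + (-1.88)² + (-3.00)² + (-1.46)² = 38.6816.
Posterior: Inv-Gamma(7.4 + 7/2, 0.8 + 38.6816/2) = Inv-Gamma(10.90, 20.14080).
E[σ²|data] = β/(α−1) = 20.14080/9.90 = 2.0344.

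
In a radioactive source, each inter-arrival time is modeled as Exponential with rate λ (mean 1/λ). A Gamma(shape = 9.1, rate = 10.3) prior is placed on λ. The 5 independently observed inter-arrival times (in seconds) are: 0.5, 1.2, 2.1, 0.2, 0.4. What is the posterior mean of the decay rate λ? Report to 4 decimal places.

With a Gamma(shape α, rate β) prior on the exponential rate λ, the posterior after n observations with total T = Σxᵢ is Gamma(α+n, β+T).
Sum of observations T = 4.4 seconds; n = 5.
Posterior: Gamma(9.1+5, 10.3+4.4) = Gamma(14.1, 14.7).
Posterior mean of λ = α/β = 14.1/14.7 = 0.9592.

0.9592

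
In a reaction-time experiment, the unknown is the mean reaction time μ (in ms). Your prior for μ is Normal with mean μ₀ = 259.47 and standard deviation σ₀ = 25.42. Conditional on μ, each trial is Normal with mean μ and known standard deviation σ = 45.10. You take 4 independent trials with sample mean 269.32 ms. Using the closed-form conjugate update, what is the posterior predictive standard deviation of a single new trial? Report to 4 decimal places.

48.1516

For Normal data with known variance σ², a Normal(μ₀, σ₀²) prior on μ is conjugate. Posterior precision = 1/σ₀² + n/σ²; posterior mean is the precision-weighted average of μ₀ and x̄.
σ₀² = 25.42² = 646.1764, σ² = 45.10² = 2034.01; σ² + n·σ₀² = 2034.01 + 4·646.1764 = 4618.7156.
Posterior precision = 1/σ₀² + n/σ² = 1/646.1764 + 4/2034.01 = (σ² + n·σ₀²)/(σ₀²σ²) = 4618.7156/(646.1764·2034.01); posterior variance σₙ² = σ₀²σ²/(σ² + n·σ₀²) = 646.1764·2034.01/4618.7156 = 284.565964.
Predictive variance for one new observation = σₙ² + σ² = 646.1764·2034.01/4618.7156 + 2034.01 = σ²·(σ₀² + 4618.7156)/4618.7156 = 2034.01·5264.892/4618.7156 = 2318.575964; SD = √(2034.01·5264.892/4618.7156) = 48.1516.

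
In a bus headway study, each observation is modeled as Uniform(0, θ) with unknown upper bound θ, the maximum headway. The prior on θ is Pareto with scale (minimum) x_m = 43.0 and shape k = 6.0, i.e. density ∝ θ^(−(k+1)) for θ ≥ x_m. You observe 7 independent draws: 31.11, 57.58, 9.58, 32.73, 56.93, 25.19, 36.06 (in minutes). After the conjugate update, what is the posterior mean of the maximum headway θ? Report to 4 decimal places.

62.3783

A Pareto(scale x_m, shape k) prior on the upper bound θ of Uniform(0, θ) is conjugate: posterior is Pareto(max(x_m, max xᵢ), k + n).
Sample maximum = 57.58; prior scale x_m = 43.0 → posterior scale = max = 57.58.
Posterior shape = 6.0 + 7 = 13.0.
E[θ|data] = k·x_m/(k−1) = 13.0·57.58/12.0 = 62.3783.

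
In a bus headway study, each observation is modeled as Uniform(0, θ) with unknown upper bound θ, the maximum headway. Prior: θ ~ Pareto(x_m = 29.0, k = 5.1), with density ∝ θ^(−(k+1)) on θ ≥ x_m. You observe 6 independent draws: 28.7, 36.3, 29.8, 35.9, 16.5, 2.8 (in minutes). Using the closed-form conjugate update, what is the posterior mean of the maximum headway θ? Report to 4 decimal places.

39.8941

A Pareto(scale x_m, shape k) prior on the upper bound θ of Uniform(0, θ) is conjugate: posterior is Pareto(max(x_m, max xᵢ), k + n).
Sample maximum = 36.3; prior scale x_m = 29.0 → posterior scale = max = 36.3.
Posterior shape = 5.1 + 6 = 11.1.
E[θ|data] = k·x_m/(k−1) = 11.1·36.3/10.1 = 39.8941.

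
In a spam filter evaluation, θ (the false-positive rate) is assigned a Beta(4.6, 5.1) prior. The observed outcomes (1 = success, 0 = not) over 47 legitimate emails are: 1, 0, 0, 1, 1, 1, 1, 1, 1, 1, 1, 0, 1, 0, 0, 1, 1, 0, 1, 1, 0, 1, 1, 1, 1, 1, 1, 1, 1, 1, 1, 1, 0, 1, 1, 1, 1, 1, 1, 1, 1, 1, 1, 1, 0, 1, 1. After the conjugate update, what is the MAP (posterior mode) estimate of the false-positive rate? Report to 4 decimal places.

The Beta prior is conjugate to a Binomial/Bernoulli likelihood; the update adds successes to α and failures to β.
Posterior: Beta(α+k, β+n−k) = Beta(4.6+38, 5.1+9) = Beta(42.6, 14.1).
Mode of Beta(a,b) for a,b>1 is (a−1)/(a+b−2) = 41.6/54.7 = 0.7605.

0.7605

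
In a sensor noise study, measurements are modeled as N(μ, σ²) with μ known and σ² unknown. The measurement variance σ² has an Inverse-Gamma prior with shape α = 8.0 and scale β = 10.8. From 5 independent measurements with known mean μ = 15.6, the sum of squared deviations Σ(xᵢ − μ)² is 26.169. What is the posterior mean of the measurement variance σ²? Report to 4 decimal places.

With known mean μ and an Inverse-Gamma(α, β) prior on σ², the Normal likelihood is conjugate: posterior is Inv-Gamma(α + n/2, β + Σ(xᵢ−μ)²/2).
Posterior: Inv-Gamma(8.0 + 5/2, 10.8 + 26.169/2) = Inv-Gamma(10.50, 23.8845).
E[σ²|data] = β/(α−1) = 23.8845/9.50 = 2.5142.

2.5142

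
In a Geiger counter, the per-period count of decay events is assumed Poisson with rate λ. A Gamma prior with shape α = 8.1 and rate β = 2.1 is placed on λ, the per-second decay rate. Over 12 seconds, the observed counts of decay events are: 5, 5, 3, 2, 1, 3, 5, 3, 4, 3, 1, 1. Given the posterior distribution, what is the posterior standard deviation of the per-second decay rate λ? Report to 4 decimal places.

With a Gamma(shape α, rate β) prior, the Poisson likelihood is conjugate: the posterior is Gamma(α + ΣXᵢ, β + n).
Sum of counts S = 36 over n = 12 seconds.
Posterior: Gamma(α+S, β+n) = Gamma(8.1+36, 2.1+12) = Gamma(44.1, 14.1).
SD = √α/β = √44.1/14.1 = 0.4710.

0.4710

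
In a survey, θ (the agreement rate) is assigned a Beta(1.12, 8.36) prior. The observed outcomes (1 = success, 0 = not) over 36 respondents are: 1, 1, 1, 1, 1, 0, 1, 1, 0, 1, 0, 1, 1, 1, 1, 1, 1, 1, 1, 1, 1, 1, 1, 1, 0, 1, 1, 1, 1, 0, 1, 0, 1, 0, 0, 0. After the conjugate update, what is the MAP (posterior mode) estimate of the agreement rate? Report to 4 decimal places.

0.6237

The Beta prior is conjugate to a Binomial/Bernoulli likelihood; the update adds successes to α and failures to β.
Posterior: Beta(α+k, β+n−k) = Beta(1.12+27, 8.36+9) = Beta(28.12, 17.36).
Mode of Beta(a,b) for a,b>1 is (a−1)/(a+b−2) = 27.12/43.48 = 0.6237.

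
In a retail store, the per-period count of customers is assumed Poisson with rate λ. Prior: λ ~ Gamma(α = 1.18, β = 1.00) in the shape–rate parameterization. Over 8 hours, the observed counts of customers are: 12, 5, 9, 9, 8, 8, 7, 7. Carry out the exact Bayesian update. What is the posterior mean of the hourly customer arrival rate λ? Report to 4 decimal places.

7.3533

With a Gamma(shape α, rate β) prior, the Poisson likelihood is conjugate: the posterior is Gamma(α + ΣXᵢ, β + n).
Sum of counts S = 65 over n = 8 hours.
Posterior: Gamma(α+S, β+n) = Gamma(1.18+65, 1.00+8) = Gamma(66.18, 9.00).
Posterior mean = α/β = 66.18/9.00 = 7.3533.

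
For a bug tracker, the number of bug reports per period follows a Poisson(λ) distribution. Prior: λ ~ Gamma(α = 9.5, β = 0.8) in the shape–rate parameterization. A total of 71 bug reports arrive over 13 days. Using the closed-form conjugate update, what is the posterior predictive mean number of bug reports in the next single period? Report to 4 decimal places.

With a Gamma(shape α, rate β) prior, the Poisson likelihood is conjugate: the posterior is Gamma(α + ΣXᵢ, β + n).
Posterior: Gamma(α+S, β+n) = Gamma(9.5+71, 0.8+13) = Gamma(80.5, 13.8).
The predictive distribution for one future period is NegBinom with mean α/β = 5.8333.

5.8333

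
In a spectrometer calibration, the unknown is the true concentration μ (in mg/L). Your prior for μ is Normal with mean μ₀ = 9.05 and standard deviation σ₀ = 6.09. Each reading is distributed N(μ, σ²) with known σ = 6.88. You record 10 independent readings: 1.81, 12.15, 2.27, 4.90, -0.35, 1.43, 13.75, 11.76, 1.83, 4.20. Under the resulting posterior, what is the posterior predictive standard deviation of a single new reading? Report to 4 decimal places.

For Normal data with known variance σ², a Normal(μ₀, σ₀²) prior on μ is conjugate. Posterior precision = 1/σ₀² + n/σ²; posterior mean is the precision-weighted average of μ₀ and x̄.
σ₀² = 6.09² = 37.0881, σ² = 6.88² = 47.3344; σ² + n·σ₀² = 47.3344 + 10·37.0881 = 418.2154.
Posterior precision = 1/σ₀² + n/σ² = 1/37.0881 + 10/47.3344 = (σ² + n·σ₀²)/(σ₀²σ²) = 418.2154/(37.0881·47.3344); posterior variance σₙ² = σ₀²σ²/(σ² + n·σ₀²) = 37.0881·47.3344/418.2154 = 4.197700.
Predictive variance for one new observation = σₙ² + σ² = 37.0881·47.3344/418.2154 + 47.3344 = σ²·(σ₀² + 418.2154)/418.2154 = 47.3344·455.3035/418.2154 = 51.532100; SD = √(47.3344·455.3035/418.2154) = 7.1786.

7.1786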